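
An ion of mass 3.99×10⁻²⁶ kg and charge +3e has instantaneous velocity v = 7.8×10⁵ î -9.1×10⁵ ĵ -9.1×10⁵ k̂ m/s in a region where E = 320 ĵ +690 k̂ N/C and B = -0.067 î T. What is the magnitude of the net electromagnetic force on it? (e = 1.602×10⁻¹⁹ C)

v×B = (0, 6.10×10⁴, -6.10×10⁴) N/C.
E + v×B = (0, 6.13×10⁴, -6.03×10⁴) N/C.
F = q(E + v×B) = (4.806×10⁻¹⁹ C)·(0, 6.13×10⁴, -6.03×10⁴) = (0, 2.95×10⁻¹⁴, -2.90×10⁻¹⁴) N.
|F| = 4.13×10⁻¹⁴ N.

|F| ≈ 4.13×10⁻¹⁴ N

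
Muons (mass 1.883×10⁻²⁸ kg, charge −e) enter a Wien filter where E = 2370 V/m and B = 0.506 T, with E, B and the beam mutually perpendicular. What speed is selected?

Straight-line motion ⇒ electric and magnetic forces cancel, so E = vB.
v = E/B = 2370/0.506 = 4680 m/s.

v = 4680 m/s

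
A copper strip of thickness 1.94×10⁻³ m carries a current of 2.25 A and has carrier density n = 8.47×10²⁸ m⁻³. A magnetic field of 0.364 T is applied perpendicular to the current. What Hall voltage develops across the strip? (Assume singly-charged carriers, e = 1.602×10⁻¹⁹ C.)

V_H = IB/(n e t).
V_H = (2.25)(0.364)/((8.47×10²⁸)(1.602×10⁻¹⁹)(1.94×10⁻³)) ≈ 3.11×10⁻⁸ V.

V_H ≈ 3.11×10⁻⁸ V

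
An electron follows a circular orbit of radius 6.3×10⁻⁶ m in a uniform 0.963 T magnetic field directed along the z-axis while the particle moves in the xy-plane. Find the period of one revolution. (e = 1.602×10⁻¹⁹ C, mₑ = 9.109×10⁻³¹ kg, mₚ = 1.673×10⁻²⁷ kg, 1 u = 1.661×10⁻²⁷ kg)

The cyclotron period depends only on m, q, B: T = 2πm/(|q|B).
T = 2π(9.109×10⁻³¹)/((1.602×10⁻¹⁹)(0.963)) ≈ 3.71×10⁻¹¹ s.

T ≈ 3.71×10⁻¹¹ s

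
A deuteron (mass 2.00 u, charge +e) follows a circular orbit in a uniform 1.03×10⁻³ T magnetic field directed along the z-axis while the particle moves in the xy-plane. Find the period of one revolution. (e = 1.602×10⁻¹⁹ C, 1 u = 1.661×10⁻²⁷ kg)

The cyclotron period depends only on m, q, B: T = 2πm/(|q|B).
T = 2π(3.322×10⁻²⁷)/((1.602×10⁻¹⁹)(1.03×10⁻³)) ≈ 1.26×10⁻⁴ s.

T ≈ 1.26×10⁻⁴ s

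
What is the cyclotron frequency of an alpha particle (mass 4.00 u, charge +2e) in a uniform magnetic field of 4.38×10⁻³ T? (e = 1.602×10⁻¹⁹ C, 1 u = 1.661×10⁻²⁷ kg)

f ≈ 3.36×10⁴ Hz

f = |q|B/(2πm).
f = (3.204×10⁻¹⁹)(4.38×10⁻³)/(2π·6.644×10⁻²⁷) ≈ 3.36×10⁴ Hz.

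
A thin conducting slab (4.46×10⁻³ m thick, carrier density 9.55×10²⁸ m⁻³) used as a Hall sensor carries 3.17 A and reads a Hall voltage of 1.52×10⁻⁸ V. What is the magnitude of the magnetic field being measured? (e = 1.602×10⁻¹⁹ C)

B ≈ 0.327 T

From V_H = IB/(n e t), B = V_H n e t / I.
B = (1.52×10⁻⁸)(9.55×10²⁸)(1.602×10⁻¹⁹)(4.46×10⁻³)/3.17 ≈ 0.327 T.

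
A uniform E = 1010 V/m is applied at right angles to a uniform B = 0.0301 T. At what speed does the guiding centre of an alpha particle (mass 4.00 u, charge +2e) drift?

v_d ≈ 3.36×10⁴ m/s

The E×B drift speed is v_d = E/B.
v_d = 1010/0.0301 = 3.36×10⁴ m/s.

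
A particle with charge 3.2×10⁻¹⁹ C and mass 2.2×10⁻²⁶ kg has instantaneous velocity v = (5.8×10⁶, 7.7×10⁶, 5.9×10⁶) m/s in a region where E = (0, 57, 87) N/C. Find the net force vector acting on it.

F ≈ (0, 1.82×10⁻¹⁷, 2.78×10⁻¹⁷) N

Only an electric field acts, so F = qE = (3.2×10⁻¹⁹ C)·(0, 57.0, 87.0) = (0, 1.82×10⁻¹⁷, 2.78×10⁻¹⁷) N.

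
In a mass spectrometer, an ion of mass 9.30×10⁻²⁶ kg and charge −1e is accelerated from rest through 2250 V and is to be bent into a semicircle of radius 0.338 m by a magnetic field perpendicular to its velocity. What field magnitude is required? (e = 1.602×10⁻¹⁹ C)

v = √(2|q|V/m) = √(2·1.602×10⁻¹⁹·2250/9.30×10⁻²⁶) ≈ 8.804×10⁴ m/s.
B = mv/(|q|r) = (9.30×10⁻²⁶)(8.804×10⁴)/((1.602×10⁻¹⁹)(0.338)) ≈ 0.151 T.

B ≈ 0.151 T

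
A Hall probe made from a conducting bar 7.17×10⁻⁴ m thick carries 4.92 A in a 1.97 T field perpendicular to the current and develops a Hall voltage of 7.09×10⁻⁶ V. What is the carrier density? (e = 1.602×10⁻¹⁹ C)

From V_H = IB/(n e t), n = IB/(V_H e t).
n = (4.92)(1.97)/((7.09×10⁻⁶)(1.602×10⁻¹⁹)(7.17×10⁻⁴)) ≈ 1.19×10²⁸ m⁻³.

n ≈ 1.19×10²⁸ m⁻³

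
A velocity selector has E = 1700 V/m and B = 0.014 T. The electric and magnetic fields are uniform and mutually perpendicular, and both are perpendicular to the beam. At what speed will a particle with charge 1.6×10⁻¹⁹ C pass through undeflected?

For undeflected motion the electric and magnetic forces balance: qE = qvB.
v = E/B = 1700/0.014 = 1.2×10⁵ m/s.

v = 1.2×10⁵ m/s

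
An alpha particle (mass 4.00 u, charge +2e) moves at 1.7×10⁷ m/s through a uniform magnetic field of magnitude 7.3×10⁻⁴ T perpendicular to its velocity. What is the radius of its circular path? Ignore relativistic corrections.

The magnetic force provides the centripetal force: |q|vB = mv²/r.
r = mv/(|q|B) = (6.644×10⁻²⁷)(1.7×10⁷)/((3.204×10⁻¹⁹)(7.3×10⁻⁴)) ≈ 480 m.

r ≈ 480 m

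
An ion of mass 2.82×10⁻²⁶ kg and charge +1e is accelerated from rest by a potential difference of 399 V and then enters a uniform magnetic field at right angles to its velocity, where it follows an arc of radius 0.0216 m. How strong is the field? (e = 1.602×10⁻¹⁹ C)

v = √(2|q|V/m) = √(2·1.602×10⁻¹⁹·399/2.82×10⁻²⁶) ≈ 6.733×10⁴ m/s.
B = mv/(|q|r) = (2.82×10⁻²⁶)(6.733×10⁴)/((1.602×10⁻¹⁹)(0.0216)) ≈ 0.549 T.

B ≈ 0.549 T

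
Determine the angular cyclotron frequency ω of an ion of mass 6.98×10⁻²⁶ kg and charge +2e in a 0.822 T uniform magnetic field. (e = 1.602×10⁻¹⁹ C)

ω = |q|B/m.
ω = (3.204×10⁻¹⁹)(0.822)/6.98×10⁻²⁶ ≈ 3.77×10⁶ rad/s.

ω ≈ 3.77×10⁶ rad/s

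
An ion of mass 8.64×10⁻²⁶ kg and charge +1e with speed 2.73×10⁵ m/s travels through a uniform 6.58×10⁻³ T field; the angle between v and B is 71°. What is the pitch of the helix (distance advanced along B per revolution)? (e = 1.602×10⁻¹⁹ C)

v∥ = v cosθ = 2.73×10⁵·cos71° ≈ 8.888×10⁴ m/s.
T = 2πm/(|q|B) = 2π(8.64×10⁻²⁶)/((1.602×10⁻¹⁹)(6.58×10⁻³)) ≈ 5.150×10⁻⁴ s.
pitch = v∥ T = (8.888×10⁴)(5.150×10⁻⁴) ≈ 45.8 m.

p ≈ 45.8 m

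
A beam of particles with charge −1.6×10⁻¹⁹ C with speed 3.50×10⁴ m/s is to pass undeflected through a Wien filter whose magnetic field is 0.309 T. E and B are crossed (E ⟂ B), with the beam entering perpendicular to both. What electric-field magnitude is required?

E = 1.08×10⁴ V/m

For straight-line motion qE = qvB, so E = vB.
E = 3.50×10⁴ × 0.309 = 1.08×10⁴ V/m.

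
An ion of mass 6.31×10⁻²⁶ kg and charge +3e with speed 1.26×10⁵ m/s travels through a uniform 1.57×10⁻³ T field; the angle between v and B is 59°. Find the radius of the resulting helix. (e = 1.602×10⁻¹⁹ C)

v⊥ = v sinθ = 1.26×10⁵·sin59° ≈ 1.080×10⁵ m/s.
r = m v⊥/(|q|B) = (6.31×10⁻²⁶)(1.080×10⁵)/((4.806×10⁻¹⁹)(1.57×10⁻³)) ≈ 9.03 m.

r ≈ 9.03 m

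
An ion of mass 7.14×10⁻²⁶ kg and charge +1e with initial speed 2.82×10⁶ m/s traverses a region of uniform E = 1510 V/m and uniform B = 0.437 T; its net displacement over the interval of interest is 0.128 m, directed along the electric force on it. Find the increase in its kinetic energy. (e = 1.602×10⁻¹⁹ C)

The magnetic force is always ⟂ v and does no work; only the electric force changes KE.
ΔKE = F_E · d = |q|E d = (1.602×10⁻¹⁹)(1510)(0.128) ≈ 3.10×10⁻¹⁷ J.

ΔKE ≈ 3.10×10⁻¹⁷ J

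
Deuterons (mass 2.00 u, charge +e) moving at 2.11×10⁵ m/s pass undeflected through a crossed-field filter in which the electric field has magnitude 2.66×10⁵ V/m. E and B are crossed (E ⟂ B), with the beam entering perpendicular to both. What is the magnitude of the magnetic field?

Balance of forces in the selector: qE = qvB ⇒ B = E/v.
B = 2.66×10⁵/2.11×10⁵ = 1.26 T.

B = 1.26 T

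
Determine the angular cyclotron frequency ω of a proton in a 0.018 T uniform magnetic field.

ω ≈ 1.7×10⁶ rad/s

ω = |q|B/m.
ω = (1.602×10⁻¹⁹)(0.018)/1.673×10⁻²⁷ ≈ 1.7×10⁶ rad/s.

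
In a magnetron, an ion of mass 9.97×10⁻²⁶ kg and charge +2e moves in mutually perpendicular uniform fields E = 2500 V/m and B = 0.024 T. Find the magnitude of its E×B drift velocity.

v_d ≈ 1.0×10⁵ m/s

The E×B drift speed is v_d = E/B.
v_d = 2500/0.024 = 1.0×10⁵ m/s.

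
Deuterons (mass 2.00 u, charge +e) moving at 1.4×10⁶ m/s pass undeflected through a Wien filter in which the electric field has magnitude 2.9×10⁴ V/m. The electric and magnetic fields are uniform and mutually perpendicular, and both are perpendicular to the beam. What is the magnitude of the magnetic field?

B = 0.021 T

Balance of forces in the selector: qE = qvB ⇒ B = E/v.
B = 2.9×10⁴/1.4×10⁶ = 0.021 T.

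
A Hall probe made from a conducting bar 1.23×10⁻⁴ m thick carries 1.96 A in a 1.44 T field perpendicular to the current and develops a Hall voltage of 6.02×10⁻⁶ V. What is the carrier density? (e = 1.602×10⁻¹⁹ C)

n ≈ 2.38×10²⁸ m⁻³

From V_H = IB/(n e t), n = IB/(V_H e t).
n = (1.96)(1.44)/((6.02×10⁻⁶)(1.602×10⁻¹⁹)(1.23×10⁻⁴)) ≈ 2.38×10²⁸ m⁻³.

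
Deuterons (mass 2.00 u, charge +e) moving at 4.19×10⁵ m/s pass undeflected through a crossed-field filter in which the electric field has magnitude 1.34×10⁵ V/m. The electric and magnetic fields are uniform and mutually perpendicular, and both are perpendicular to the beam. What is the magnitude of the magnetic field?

Balance of forces in the selector: qE = qvB ⇒ B = E/v.
B = 1.34×10⁵/4.19×10⁵ = 0.320 T.

B = 0.320 T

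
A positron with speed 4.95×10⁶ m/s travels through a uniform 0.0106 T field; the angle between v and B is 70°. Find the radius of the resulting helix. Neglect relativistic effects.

r ≈ 2.50×10⁻³ m

v⊥ = v sinθ = 4.95×10⁶·sin70° ≈ 4.651×10⁶ m/s.
r = m v⊥/(|q|B) = (9.109×10⁻³¹)(4.651×10⁶)/((1.602×10⁻¹⁹)(0.0106)) ≈ 2.50×10⁻³ m.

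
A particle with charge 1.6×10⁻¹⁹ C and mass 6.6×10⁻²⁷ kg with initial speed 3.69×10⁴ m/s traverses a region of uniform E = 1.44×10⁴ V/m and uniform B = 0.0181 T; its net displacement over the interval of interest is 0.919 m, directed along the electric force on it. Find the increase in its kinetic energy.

ΔKE ≈ 2.12×10⁻¹⁵ J

The magnetic force is always ⟂ v and does no work; only the electric force changes KE.
ΔKE = F_E · d = |q|E d = (1.6×10⁻¹⁹)(1.44×10⁴)(0.919) ≈ 2.12×10⁻¹⁵ J.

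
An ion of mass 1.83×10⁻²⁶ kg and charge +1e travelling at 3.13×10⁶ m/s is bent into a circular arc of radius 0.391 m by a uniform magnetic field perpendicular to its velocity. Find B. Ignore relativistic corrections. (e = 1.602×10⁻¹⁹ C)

From |q|vB = mv²/r, B = mv/(|q|r).
B = (1.83×10⁻²⁶)(3.13×10⁶)/((1.602×10⁻¹⁹)(0.391)) ≈ 0.914 T.

B ≈ 0.914 T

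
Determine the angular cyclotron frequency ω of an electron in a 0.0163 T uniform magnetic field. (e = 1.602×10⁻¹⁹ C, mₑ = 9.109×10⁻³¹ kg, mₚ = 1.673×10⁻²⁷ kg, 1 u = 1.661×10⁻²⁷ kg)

ω ≈ 2.87×10⁹ rad/s

ω = |q|B/m.
ω = (1.602×10⁻¹⁹)(0.0163)/9.109×10⁻³¹ ≈ 2.87×10⁹ rad/s.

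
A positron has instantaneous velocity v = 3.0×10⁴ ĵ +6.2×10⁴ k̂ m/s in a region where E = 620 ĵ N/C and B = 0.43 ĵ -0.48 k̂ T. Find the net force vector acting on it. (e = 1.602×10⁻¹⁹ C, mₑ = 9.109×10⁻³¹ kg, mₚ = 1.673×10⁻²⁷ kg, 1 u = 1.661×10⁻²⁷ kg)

F ≈ (-6.58×10⁻¹⁵, 9.93×10⁻¹⁷, 0) N

v×B = (-4.11×10⁴, 0, 0) N/C.
E + v×B = (-4.11×10⁴, 620, 0) N/C.
F = q(E + v×B) = (1.602×10⁻¹⁹ C)·(-4.11×10⁴, 620, 0) = (-6.58×10⁻¹⁵, 9.93×10⁻¹⁷, 0) N.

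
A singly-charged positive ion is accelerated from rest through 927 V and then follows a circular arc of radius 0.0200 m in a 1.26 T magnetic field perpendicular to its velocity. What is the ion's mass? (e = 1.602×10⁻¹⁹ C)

m ≈ 5.49×10⁻²⁶ kg

Combine |q|V = ½mv² and r = mv/(|q|B): eliminate v to get m = qB²r²/(2V).
m = (1.602×10⁻¹⁹)(1.26)²(0.0200)²/(2·927) ≈ 5.49×10⁻²⁶ kg.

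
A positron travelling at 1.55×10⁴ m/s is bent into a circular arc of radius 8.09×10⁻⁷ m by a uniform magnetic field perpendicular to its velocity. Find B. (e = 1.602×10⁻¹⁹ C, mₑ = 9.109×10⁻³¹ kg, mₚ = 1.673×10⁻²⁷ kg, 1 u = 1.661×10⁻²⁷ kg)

B ≈ 0.109 T

From |q|vB = mv²/r, B = mv/(|q|r).
B = (9.109×10⁻³¹)(1.55×10⁴)/((1.602×10⁻¹⁹)(8.09×10⁻⁷)) ≈ 0.109 T.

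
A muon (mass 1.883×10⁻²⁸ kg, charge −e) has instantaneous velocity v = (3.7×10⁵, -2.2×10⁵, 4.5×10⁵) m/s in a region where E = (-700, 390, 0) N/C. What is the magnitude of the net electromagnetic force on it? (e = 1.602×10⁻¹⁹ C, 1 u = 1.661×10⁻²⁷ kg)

|F| ≈ 1.28×10⁻¹⁶ N

Only an electric field acts, so F = qE = (−1.602×10⁻¹⁹ C)·(-700, 390, 0) = (1.12×10⁻¹⁶, -6.25×10⁻¹⁷, 0) N.
|F| = 1.28×10⁻¹⁶ N.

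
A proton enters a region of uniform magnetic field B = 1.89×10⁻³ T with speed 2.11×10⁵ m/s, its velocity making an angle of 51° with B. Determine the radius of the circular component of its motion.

r ≈ 0.906 m

v⊥ = v sinθ = 2.11×10⁵·sin51° ≈ 1.640×10⁵ m/s.
r = m v⊥/(|q|B) = (1.673×10⁻²⁷)(1.640×10⁵)/((1.602×10⁻¹⁹)(1.89×10⁻³)) ≈ 0.906 m.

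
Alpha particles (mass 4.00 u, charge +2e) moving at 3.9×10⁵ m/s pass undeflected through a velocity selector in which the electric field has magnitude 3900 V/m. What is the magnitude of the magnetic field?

Balance of forces in the selector: qE = qvB ⇒ B = E/v.
B = 3900/3.9×10⁵ = 0.010 T.

B = 0.010 T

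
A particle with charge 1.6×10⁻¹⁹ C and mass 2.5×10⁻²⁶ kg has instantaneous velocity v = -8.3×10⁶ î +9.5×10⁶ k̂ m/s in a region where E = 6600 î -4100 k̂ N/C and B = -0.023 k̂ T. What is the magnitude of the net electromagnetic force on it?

v×B = (0, -1.91×10⁵, 0) N/C.
E + v×B = (6600, -1.91×10⁵, -4100) N/C.
F = q(E + v×B) = (1.6×10⁻¹⁹ C)·(6600, -1.91×10⁵, -4100) = (1.06×10⁻¹⁵, -3.05×10⁻¹⁴, -6.56×10⁻¹⁶) N.
|F| = 3.06×10⁻¹⁴ N.

|F| ≈ 3.06×10⁻¹⁴ N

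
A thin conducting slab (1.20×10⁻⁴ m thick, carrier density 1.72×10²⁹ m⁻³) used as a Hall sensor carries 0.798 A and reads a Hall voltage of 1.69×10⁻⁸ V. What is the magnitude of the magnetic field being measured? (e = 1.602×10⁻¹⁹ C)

From V_H = IB/(n e t), B = V_H n e t / I.
B = (1.69×10⁻⁸)(1.72×10²⁹)(1.602×10⁻¹⁹)(1.20×10⁻⁴)/0.798 ≈ 0.0700 T.

B ≈ 0.0700 T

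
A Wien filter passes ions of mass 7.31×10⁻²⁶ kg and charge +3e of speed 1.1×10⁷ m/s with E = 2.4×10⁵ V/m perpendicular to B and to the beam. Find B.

B = 0.022 T

Balance of forces in the selector: qE = qvB ⇒ B = E/v.
B = 2.4×10⁵/1.1×10⁷ = 0.022 T.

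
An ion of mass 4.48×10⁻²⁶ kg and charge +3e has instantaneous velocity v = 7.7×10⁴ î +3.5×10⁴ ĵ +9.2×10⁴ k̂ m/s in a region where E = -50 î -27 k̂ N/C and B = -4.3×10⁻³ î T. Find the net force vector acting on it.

F ≈ (-2.40×10⁻¹⁷, -1.90×10⁻¹⁶, 5.94×10⁻¹⁷) N

v×B = (0, -396, 150) N/C.
E + v×B = (-50.0, -396, 124) N/C.
F = q(E + v×B) = (4.806×10⁻¹⁹ C)·(-50.0, -396, 124) = (-2.40×10⁻¹⁷, -1.90×10⁻¹⁶, 5.94×10⁻¹⁷) N.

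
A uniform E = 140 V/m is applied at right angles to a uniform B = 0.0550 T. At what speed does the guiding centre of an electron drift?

The steady drift has the magnetic force balancing the electric force, so v_d = E/B.
v_d = 140/0.0550 = 2550 m/s.

v_d ≈ 2550 m/s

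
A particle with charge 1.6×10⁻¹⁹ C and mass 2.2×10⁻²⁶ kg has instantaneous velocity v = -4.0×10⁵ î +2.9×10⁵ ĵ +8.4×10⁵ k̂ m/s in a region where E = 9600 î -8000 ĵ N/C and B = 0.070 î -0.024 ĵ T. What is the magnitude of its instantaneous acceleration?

v×B = (2.02×10⁴, 5.88×10⁴, -1.07×10⁴) N/C.
E + v×B = (2.98×10⁴, 5.08×10⁴, -1.07×10⁴) N/C.
F = q(E + v×B) = (1.6×10⁻¹⁹ C)·(2.98×10⁴, 5.08×10⁴, -1.07×10⁴) = (4.76×10⁻¹⁵, 8.13×10⁻¹⁵, -1.71×10⁻¹⁵) N.
|a| = |F|/m = 9.574×10⁻¹⁵/2.2×10⁻²⁶ ≈ 4.35×10¹¹ m/s².

|a| ≈ 4.35×10¹¹ m/s²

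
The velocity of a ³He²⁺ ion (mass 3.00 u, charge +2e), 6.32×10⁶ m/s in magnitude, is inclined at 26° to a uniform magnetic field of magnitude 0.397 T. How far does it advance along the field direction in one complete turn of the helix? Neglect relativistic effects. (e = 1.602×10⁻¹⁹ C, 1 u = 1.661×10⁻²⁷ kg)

p ≈ 1.40 m

v∥ = v cosθ = 6.32×10⁶·cos26° ≈ 5.680×10⁶ m/s.
T = 2πm/(|q|B) = 2π(4.983×10⁻²⁷)/((3.204×10⁻¹⁹)(0.397)) ≈ 2.461×10⁻⁷ s.
pitch = v∥ T = (5.680×10⁶)(2.461×10⁻⁷) ≈ 1.40 m.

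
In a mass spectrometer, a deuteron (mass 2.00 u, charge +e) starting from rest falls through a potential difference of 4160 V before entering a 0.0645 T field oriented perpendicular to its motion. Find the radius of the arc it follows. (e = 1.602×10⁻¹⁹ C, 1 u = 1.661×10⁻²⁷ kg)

r ≈ 0.204 m

Acceleration: |q|V = ½mv² ⇒ v = √(2|q|V/m) = √(2·1.602×10⁻¹⁹·4160/3.322×10⁻²⁷) ≈ 6.334×10⁵ m/s.
In the field: r = mv/(|q|B) = (3.322×10⁻²⁷)(6.334×10⁵)/((1.602×10⁻¹⁹)(0.0645)) ≈ 0.204 m.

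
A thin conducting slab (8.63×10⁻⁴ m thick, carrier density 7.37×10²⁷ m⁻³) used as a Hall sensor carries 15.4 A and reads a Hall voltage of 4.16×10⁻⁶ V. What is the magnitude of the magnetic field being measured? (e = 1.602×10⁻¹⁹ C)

From V_H = IB/(n e t), B = V_H n e t / I.
B = (4.16×10⁻⁶)(7.37×10²⁷)(1.602×10⁻¹⁹)(8.63×10⁻⁴)/15.4 ≈ 0.275 T.

B ≈ 0.275 T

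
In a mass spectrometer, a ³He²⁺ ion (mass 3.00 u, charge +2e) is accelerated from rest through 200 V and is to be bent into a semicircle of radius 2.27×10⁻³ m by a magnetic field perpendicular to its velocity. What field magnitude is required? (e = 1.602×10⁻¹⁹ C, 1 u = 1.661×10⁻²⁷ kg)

B ≈ 1.10 T

v = √(2|q|V/m) = √(2·3.204×10⁻¹⁹·200/4.983×10⁻²⁷) ≈ 1.604×10⁵ m/s.
B = mv/(|q|r) = (4.983×10⁻²⁷)(1.604×10⁵)/((3.204×10⁻¹⁹)(2.27×10⁻³)) ≈ 1.10 T.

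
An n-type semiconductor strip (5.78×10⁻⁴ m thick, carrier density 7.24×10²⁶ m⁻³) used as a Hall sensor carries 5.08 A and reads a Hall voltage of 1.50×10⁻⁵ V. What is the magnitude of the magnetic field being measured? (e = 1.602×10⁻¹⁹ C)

From V_H = IB/(n e t), B = V_H n e t / I.
B = (1.50×10⁻⁵)(7.24×10²⁶)(1.602×10⁻¹⁹)(5.78×10⁻⁴)/5.08 ≈ 0.198 T.

B ≈ 0.198 T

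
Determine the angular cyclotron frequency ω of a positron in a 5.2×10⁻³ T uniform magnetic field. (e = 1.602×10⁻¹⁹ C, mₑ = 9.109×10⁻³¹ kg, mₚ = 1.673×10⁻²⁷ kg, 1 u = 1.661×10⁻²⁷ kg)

ω = |q|B/m.
ω = (1.602×10⁻¹⁹)(5.2×10⁻³)/9.109×10⁻³¹ ≈ 9.1×10⁸ rad/s.

ω ≈ 9.1×10⁸ rad/s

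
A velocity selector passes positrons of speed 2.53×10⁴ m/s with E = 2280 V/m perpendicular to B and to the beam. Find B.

B = 0.0901 T

Balance of forces in the selector: qE = qvB ⇒ B = E/v.
B = 2280/2.53×10⁴ = 0.0901 T.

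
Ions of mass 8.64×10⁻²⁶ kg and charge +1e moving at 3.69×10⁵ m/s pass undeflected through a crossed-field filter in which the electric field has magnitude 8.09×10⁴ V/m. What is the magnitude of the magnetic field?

B = 0.219 T

Balance of forces in the selector: qE = qvB ⇒ B = E/v.
B = 8.09×10⁴/3.69×10⁵ = 0.219 T.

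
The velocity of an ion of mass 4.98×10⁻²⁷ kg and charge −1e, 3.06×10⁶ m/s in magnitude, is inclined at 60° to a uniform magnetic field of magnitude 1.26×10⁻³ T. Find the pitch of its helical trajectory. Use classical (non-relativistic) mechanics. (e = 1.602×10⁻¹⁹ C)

v∥ = v cosθ = 3.06×10⁶·cos60° ≈ 1.530×10⁶ m/s.
T = 2πm/(|q|B) = 2π(4.98×10⁻²⁷)/((1.602×10⁻¹⁹)(1.26×10⁻³)) ≈ 1.550×10⁻⁴ s.
pitch = v∥ T = (1.530×10⁶)(1.550×10⁻⁴) ≈ 237 m.

p ≈ 237 m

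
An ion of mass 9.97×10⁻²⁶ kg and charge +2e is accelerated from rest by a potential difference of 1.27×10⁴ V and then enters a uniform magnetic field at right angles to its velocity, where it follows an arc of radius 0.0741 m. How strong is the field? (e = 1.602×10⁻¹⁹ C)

B ≈ 1.20 T

v = √(2|q|V/m) = √(2·3.204×10⁻¹⁹·1.27×10⁴/9.97×10⁻²⁶) ≈ 2.857×10⁵ m/s.
B = mv/(|q|r) = (9.97×10⁻²⁶)(2.857×10⁵)/((3.204×10⁻¹⁹)(0.0741)) ≈ 1.20 T.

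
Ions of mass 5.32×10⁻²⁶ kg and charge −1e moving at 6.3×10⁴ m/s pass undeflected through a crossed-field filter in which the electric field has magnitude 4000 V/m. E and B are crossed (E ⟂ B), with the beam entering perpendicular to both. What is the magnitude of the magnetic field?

B = 0.063 T

Balance of forces in the selector: qE = qvB ⇒ B = E/v.
B = 4000/6.3×10⁴ = 0.063 T.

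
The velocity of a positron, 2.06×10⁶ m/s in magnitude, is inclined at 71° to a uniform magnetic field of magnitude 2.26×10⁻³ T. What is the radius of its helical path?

r ≈ 4.90×10⁻³ m

v⊥ = v sinθ = 2.06×10⁶·sin71° ≈ 1.948×10⁶ m/s.
r = m v⊥/(|q|B) = (9.109×10⁻³¹)(1.948×10⁶)/((1.602×10⁻¹⁹)(2.26×10⁻³)) ≈ 4.90×10⁻³ m.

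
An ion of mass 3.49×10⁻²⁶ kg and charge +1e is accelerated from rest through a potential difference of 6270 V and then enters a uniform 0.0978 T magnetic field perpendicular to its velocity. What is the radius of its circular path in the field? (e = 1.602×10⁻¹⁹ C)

r ≈ 0.534 m

Acceleration: |q|V = ½mv² ⇒ v = √(2|q|V/m) = √(2·1.602×10⁻¹⁹·6270/3.49×10⁻²⁶) ≈ 2.399×10⁵ m/s.
In the field: r = mv/(|q|B) = (3.49×10⁻²⁶)(2.399×10⁵)/((1.602×10⁻¹⁹)(0.0978)) ≈ 0.534 m.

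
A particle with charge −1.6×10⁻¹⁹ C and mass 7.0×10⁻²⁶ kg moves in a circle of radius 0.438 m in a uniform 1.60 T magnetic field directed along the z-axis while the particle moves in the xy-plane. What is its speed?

From |q|vB = mv²/r, v = |q|Br/m.
v = (1.6×10⁻¹⁹)(1.60)(0.438)/7.0×10⁻²⁶ ≈ 1.60×10⁶ m/s.

v ≈ 1.60×10⁶ m/s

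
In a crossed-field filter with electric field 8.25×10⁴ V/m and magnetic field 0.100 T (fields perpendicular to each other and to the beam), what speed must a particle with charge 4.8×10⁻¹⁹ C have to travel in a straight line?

Zero net Lorentz force requires |qE| = |q v×B|, i.e. E = vB.
v = E/B = 8.25×10⁴/0.100 = 8.25×10⁵ m/s.

v = 8.25×10⁵ m/s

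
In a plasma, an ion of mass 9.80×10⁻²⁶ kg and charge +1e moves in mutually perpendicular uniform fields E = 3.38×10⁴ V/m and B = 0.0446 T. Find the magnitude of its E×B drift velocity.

The E×B drift speed is v_d = E/B.
v_d = 3.38×10⁴/0.0446 = 7.58×10⁵ m/s.

v_d ≈ 7.58×10⁵ m/s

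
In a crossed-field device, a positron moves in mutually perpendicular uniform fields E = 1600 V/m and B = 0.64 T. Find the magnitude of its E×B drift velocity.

In crossed fields the guiding centre drifts at v_d = |E×B|/B² = E/B, independent of charge and mass.
v_d = 1600/0.64 = 2500 m/s.

v_d ≈ 2500 m/s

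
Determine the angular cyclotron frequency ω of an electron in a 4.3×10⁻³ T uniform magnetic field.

ω = |q|B/m.
ω = (1.602×10⁻¹⁹)(4.3×10⁻³)/9.109×10⁻³¹ ≈ 7.6×10⁸ rad/s.

ω ≈ 7.6×10⁸ rad/s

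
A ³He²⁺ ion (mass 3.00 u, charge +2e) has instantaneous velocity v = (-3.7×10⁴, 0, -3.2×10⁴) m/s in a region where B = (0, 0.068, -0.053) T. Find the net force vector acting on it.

F ≈ (6.97×10⁻¹⁶, -6.28×10⁻¹⁶, -8.06×10⁻¹⁶) N

v×B = (2180, -1960, -2520) N/C.
F = q v×B = (3.204×10⁻¹⁹ C)·(2180, -1960, -2520) = (6.97×10⁻¹⁶, -6.28×10⁻¹⁶, -8.06×10⁻¹⁶) N.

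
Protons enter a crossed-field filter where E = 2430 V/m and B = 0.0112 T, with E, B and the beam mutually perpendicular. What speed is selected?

Straight-line motion ⇒ electric and magnetic forces cancel, so E = vB.
v = E/B = 2430/0.0112 = 2.17×10⁵ m/s.

v = 2.17×10⁵ m/s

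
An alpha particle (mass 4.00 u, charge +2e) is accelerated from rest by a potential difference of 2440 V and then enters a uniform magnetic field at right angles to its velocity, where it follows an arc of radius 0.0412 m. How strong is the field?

B ≈ 0.244 T

v = √(2|q|V/m) = √(2·3.204×10⁻¹⁹·2440/6.644×10⁻²⁷) ≈ 4.851×10⁵ m/s.
B = mv/(|q|r) = (6.644×10⁻²⁷)(4.851×10⁵)/((3.204×10⁻¹⁹)(0.0412)) ≈ 0.244 T.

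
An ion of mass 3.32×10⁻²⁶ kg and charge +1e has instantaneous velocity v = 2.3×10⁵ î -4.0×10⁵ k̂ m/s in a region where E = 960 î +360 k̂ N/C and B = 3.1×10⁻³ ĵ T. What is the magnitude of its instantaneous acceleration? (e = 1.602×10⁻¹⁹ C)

|a| ≈ 1.18×10¹⁰ m/s²

v×B = (1240, 0, 713) N/C.
E + v×B = (2200, 0, 1070) N/C.
F = q(E + v×B) = (1.602×10⁻¹⁹ C)·(2200, 0, 1070) = (3.52×10⁻¹⁶, 0, 1.72×10⁻¹⁶) N.
|a| = |F|/m = 3.921×10⁻¹⁶/3.32×10⁻²⁶ ≈ 1.18×10¹⁰ m/s².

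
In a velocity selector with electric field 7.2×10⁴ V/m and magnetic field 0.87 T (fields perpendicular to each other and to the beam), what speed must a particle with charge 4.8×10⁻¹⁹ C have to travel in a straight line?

Straight-line motion ⇒ electric and magnetic forces cancel, so E = vB.
v = E/B = 7.2×10⁴/0.87 = 8.3×10⁴ m/s.

v = 8.3×10⁴ m/s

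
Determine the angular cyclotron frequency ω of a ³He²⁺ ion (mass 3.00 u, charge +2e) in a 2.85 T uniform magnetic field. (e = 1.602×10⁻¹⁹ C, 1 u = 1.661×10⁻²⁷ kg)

ω ≈ 1.83×10⁸ rad/s

ω = |q|B/m.
ω = (3.204×10⁻¹⁹)(2.85)/4.983×10⁻²⁷ ≈ 1.83×10⁸ rad/s.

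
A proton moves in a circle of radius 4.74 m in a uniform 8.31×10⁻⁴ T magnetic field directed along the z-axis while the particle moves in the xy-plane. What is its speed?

From |q|vB = mv²/r, v = |q|Br/m.
v = (1.602×10⁻¹⁹)(8.31×10⁻⁴)(4.74)/1.673×10⁻²⁷ ≈ 3.77×10⁵ m/s.

v ≈ 3.77×10⁵ m/s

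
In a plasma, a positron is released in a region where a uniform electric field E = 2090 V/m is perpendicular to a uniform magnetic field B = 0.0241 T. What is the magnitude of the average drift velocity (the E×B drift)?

v_d ≈ 8.67×10⁴ m/s

In crossed fields the guiding centre drifts at v_d = |E×B|/B² = E/B, independent of charge and mass.
v_d = 2090/0.0241 = 8.67×10⁴ m/s.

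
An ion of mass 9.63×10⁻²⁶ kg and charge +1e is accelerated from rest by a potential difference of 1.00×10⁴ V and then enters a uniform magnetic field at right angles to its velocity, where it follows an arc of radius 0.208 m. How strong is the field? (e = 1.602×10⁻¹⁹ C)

B ≈ 0.527 T

v = √(2|q|V/m) = √(2·1.602×10⁻¹⁹·1.00×10⁴/9.63×10⁻²⁶) ≈ 1.824×10⁵ m/s.
B = mv/(|q|r) = (9.63×10⁻²⁶)(1.824×10⁵)/((1.602×10⁻¹⁹)(0.208)) ≈ 0.527 T.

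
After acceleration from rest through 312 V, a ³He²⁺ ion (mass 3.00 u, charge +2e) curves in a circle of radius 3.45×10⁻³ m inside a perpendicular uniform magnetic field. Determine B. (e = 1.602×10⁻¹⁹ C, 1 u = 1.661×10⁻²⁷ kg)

v = √(2|q|V/m) = √(2·3.204×10⁻¹⁹·312/4.983×10⁻²⁷) ≈ 2.003×10⁵ m/s.
B = mv/(|q|r) = (4.983×10⁻²⁷)(2.003×10⁵)/((3.204×10⁻¹⁹)(3.45×10⁻³)) ≈ 0.903 T.

B ≈ 0.903 T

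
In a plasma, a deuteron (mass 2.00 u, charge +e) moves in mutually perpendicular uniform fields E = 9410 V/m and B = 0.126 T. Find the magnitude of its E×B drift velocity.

The E×B drift speed is v_d = E/B.
v_d = 9410/0.126 = 7.47×10⁴ m/s.

v_d ≈ 7.47×10⁴ m/s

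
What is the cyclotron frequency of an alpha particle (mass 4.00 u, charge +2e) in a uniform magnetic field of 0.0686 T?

f ≈ 5.27×10⁵ Hz

f = |q|B/(2πm).
f = (3.204×10⁻¹⁹)(0.0686)/(2π·6.644×10⁻²⁷) ≈ 5.27×10⁵ Hz.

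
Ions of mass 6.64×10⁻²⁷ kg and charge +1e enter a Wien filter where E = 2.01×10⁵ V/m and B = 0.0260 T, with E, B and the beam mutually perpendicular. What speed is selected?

Zero net Lorentz force requires |qE| = |q v×B|, i.e. E = vB.
v = E/B = 2.01×10⁵/0.0260 = 7.73×10⁶ m/s.

v = 7.73×10⁶ m/s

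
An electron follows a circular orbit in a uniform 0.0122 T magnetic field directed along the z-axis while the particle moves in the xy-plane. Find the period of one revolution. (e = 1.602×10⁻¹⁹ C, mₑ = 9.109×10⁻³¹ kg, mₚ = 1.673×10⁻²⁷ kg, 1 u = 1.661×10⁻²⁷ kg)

T ≈ 2.93×10⁻⁹ s

The cyclotron period depends only on m, q, B: T = 2πm/(|q|B).
T = 2π(9.109×10⁻³¹)/((1.602×10⁻¹⁹)(0.0122)) ≈ 2.93×10⁻⁹ s.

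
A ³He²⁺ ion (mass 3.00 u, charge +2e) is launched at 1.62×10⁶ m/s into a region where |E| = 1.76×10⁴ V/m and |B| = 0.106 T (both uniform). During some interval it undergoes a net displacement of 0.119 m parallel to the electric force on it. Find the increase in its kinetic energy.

The magnetic force is always ⟂ v and does no work; only the electric force changes KE.
ΔKE = F_E · d = |q|E d = (3.204×10⁻¹⁹)(1.76×10⁴)(0.119) ≈ 6.71×10⁻¹⁶ J.

ΔKE ≈ 6.71×10⁻¹⁶ J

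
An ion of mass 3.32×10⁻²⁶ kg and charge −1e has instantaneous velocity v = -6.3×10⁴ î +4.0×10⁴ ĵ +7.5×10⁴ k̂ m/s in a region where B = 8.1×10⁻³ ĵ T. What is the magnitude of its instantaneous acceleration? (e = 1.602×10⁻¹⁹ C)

|a| ≈ 3.83×10⁹ m/s²

v×B = (-608, 0, -510) N/C.
F = q v×B = (−1.602×10⁻¹⁹ C)·(-608, 0, -510) = (9.73×10⁻¹⁷, 0, 8.18×10⁻¹⁷) N.
|a| = |F|/m = 1.271×10⁻¹⁶/3.32×10⁻²⁶ ≈ 3.83×10⁹ m/s².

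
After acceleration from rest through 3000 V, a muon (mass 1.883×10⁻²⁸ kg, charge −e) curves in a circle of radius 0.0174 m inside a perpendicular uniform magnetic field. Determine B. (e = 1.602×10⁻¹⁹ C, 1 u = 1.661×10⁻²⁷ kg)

v = √(2|q|V/m) = √(2·1.602×10⁻¹⁹·3000/1.883×10⁻²⁸) ≈ 2.259×10⁶ m/s.
B = mv/(|q|r) = (1.883×10⁻²⁸)(2.259×10⁶)/((1.602×10⁻¹⁹)(0.0174)) ≈ 0.153 T.

B ≈ 0.153 T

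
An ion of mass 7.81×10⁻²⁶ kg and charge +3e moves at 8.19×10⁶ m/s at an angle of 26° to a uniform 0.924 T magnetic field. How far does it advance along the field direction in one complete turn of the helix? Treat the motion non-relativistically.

v∥ = v cosθ = 8.19×10⁶·cos26° ≈ 7.361×10⁶ m/s.
T = 2πm/(|q|B) = 2π(7.81×10⁻²⁶)/((4.806×10⁻¹⁹)(0.924)) ≈ 1.105×10⁻⁶ s.
pitch = v∥ T = (7.361×10⁶)(1.105×10⁻⁶) ≈ 8.13 m.

p ≈ 8.13 m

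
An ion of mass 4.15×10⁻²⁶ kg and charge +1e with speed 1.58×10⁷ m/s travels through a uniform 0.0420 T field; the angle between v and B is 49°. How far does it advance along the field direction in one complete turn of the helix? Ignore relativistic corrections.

p ≈ 402 m

v∥ = v cosθ = 1.58×10⁷·cos49° ≈ 1.037×10⁷ m/s.
T = 2πm/(|q|B) = 2π(4.15×10⁻²⁶)/((1.602×10⁻¹⁹)(0.0420)) ≈ 3.875×10⁻⁵ s.
pitch = v∥ T = (1.037×10⁷)(3.875×10⁻⁵) ≈ 402 m.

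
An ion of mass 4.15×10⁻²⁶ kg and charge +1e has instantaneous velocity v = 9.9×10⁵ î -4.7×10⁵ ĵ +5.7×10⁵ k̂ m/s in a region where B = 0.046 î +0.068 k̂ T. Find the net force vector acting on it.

v×B = (-3.20×10⁴, -4.11×10⁴, 2.16×10⁴) N/C.
F = q v×B = (1.602×10⁻¹⁹ C)·(-3.20×10⁴, -4.11×10⁴, 2.16×10⁴) = (-5.12×10⁻¹⁵, -6.58×10⁻¹⁵, 3.46×10⁻¹⁵) N.

F ≈ (-5.12×10⁻¹⁵, -6.58×10⁻¹⁵, 3.46×10⁻¹⁵) N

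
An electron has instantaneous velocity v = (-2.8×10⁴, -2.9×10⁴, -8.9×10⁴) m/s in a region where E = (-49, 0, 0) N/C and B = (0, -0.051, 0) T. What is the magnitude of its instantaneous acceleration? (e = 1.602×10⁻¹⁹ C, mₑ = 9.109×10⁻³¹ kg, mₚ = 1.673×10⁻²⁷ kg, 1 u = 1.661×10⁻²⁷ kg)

v×B = (-4540, 0, 1430) N/C.
E + v×B = (-4590, 0, 1430) N/C.
F = q(E + v×B) = (−1.602×10⁻¹⁹ C)·(-4590, 0, 1430) = (7.35×10⁻¹⁶, 0, -2.29×10⁻¹⁶) N.
|a| = |F|/m = 7.698×10⁻¹⁶/9.109×10⁻³¹ ≈ 8.45×10¹⁴ m/s².

|a| ≈ 8.45×10¹⁴ m/s²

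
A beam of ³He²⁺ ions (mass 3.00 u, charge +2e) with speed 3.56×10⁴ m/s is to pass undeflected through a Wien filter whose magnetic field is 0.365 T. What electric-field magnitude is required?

E = 1.30×10⁴ V/m

For straight-line motion qE = qvB, so E = vB.
E = 3.56×10⁴ × 0.365 = 1.30×10⁴ V/m.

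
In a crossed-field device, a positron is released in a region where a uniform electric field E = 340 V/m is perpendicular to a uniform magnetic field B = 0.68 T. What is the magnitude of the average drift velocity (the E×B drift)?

The E×B drift speed is v_d = E/B.
v_d = 340/0.68 = 500 m/s.

v_d ≈ 500 m/s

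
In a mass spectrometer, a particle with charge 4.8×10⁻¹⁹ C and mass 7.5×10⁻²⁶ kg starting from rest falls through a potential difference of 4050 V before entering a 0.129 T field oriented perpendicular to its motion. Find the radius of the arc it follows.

Acceleration: |q|V = ½mv² ⇒ v = √(2|q|V/m) = √(2·4.8×10⁻¹⁹·4050/7.5×10⁻²⁶) ≈ 2.277×10⁵ m/s.
In the field: r = mv/(|q|B) = (7.5×10⁻²⁶)(2.277×10⁵)/((4.8×10⁻¹⁹)(0.129)) ≈ 0.276 m.

r ≈ 0.276 m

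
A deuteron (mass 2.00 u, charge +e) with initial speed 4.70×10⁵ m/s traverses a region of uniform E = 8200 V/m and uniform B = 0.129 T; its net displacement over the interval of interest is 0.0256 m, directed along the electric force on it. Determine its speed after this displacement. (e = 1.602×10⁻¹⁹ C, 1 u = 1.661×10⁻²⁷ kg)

v_f ≈ 4.91×10⁵ m/s

B does no work; ΔKE = |q|E d.
½mv_f² = ½mv₀² + |q|Ed = ½(3.322×10⁻²⁷)(4.70×10⁵)² + (1.602×10⁻¹⁹)(8200)(0.0256) ≈ 3.669×10⁻¹⁶ J + 3.363×10⁻¹⁷ J ≈ 4.005×10⁻¹⁶ J.
v_f = √(2·4.005×10⁻¹⁶/3.322×10⁻²⁷) ≈ 4.91×10⁵ m/s.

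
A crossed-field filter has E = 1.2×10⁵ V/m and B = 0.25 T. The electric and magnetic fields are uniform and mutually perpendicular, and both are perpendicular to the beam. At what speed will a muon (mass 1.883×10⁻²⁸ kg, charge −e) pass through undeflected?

v = 4.8×10⁵ m/s

Zero net Lorentz force requires |qE| = |q v×B|, i.e. E = vB.
v = E/B = 1.2×10⁵/0.25 = 4.8×10⁵ m/s.
The result is independent of the particle's charge and mass.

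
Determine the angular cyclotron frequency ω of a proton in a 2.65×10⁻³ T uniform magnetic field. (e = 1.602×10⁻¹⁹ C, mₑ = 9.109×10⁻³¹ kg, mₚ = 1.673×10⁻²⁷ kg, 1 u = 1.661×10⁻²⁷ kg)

ω = |q|B/m.
ω = (1.602×10⁻¹⁹)(2.65×10⁻³)/1.673×10⁻²⁷ ≈ 2.54×10⁵ rad/s.

ω ≈ 2.54×10⁵ rad/s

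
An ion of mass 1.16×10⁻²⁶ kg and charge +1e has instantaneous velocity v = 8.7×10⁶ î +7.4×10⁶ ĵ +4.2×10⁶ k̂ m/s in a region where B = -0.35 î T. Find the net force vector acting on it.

F ≈ (0, -2.35×10⁻¹³, 4.15×10⁻¹³) N

v×B = (0, -1.47×10⁶, 2.59×10⁶) N/C.
F = q v×B = (1.602×10⁻¹⁹ C)·(0, -1.47×10⁶, 2.59×10⁶) = (0, -2.35×10⁻¹³, 4.15×10⁻¹³) N.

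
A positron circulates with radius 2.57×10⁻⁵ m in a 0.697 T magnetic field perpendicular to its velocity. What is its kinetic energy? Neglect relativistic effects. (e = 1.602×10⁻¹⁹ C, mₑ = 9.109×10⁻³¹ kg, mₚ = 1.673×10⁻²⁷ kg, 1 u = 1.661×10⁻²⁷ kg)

v = |q|Br/m, then KE = ½mv² = (qBr)²/(2m).
v = (1.602×10⁻¹⁹)(0.697)(2.57×10⁻⁵)/9.109×10⁻³¹ ≈ 3.150×10⁶ m/s.
KE = ½(9.109×10⁻³¹)(3.150×10⁶)² ≈ 4.52×10⁻¹⁸ J = 28.2 eV.

KE ≈ 28.2 eV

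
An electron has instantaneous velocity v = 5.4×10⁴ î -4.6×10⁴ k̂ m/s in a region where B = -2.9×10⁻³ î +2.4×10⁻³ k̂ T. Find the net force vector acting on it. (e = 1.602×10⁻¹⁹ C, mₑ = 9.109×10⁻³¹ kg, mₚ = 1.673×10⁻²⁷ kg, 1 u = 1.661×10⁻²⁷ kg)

F ≈ (0, -6.09×10⁻¹⁹, 0) N

v×B = (0, 3.80, 0) N/C.
F = q v×B = (−1.602×10⁻¹⁹ C)·(0, 3.80, 0) = (0, -6.09×10⁻¹⁹, 0) N.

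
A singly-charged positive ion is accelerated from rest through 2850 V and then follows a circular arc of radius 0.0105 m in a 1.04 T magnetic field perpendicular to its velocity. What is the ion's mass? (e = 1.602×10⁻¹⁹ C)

m ≈ 3.35×10⁻²⁷ kg

Combine |q|V = ½mv² and r = mv/(|q|B): eliminate v to get m = qB²r²/(2V).
m = (1.602×10⁻¹⁹)(1.04)²(0.0105)²/(2·2850) ≈ 3.35×10⁻²⁷ kg.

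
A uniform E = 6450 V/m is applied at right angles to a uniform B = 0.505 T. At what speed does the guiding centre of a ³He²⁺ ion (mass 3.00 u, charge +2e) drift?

In crossed fields the guiding centre drifts at v_d = |E×B|/B² = E/B, independent of charge and mass.
v_d = 6450/0.505 = 1.28×10⁴ m/s.

v_d ≈ 1.28×10⁴ m/s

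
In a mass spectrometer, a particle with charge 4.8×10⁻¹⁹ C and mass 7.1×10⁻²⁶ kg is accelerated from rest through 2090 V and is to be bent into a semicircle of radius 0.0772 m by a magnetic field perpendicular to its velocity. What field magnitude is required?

B ≈ 0.322 T

v = √(2|q|V/m) = √(2·4.8×10⁻¹⁹·2090/7.1×10⁻²⁶) ≈ 1.681×10⁵ m/s.
B = mv/(|q|r) = (7.1×10⁻²⁶)(1.681×10⁵)/((4.8×10⁻¹⁹)(0.0772)) ≈ 0.322 T.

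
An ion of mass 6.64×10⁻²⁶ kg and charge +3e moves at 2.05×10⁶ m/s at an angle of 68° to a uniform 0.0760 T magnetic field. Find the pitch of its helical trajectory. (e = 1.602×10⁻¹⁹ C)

v∥ = v cosθ = 2.05×10⁶·cos68° ≈ 7.679×10⁵ m/s.
T = 2πm/(|q|B) = 2π(6.64×10⁻²⁶)/((4.806×10⁻¹⁹)(0.0760)) ≈ 1.142×10⁻⁵ s.
pitch = v∥ T = (7.679×10⁵)(1.142×10⁻⁵) ≈ 8.77 m.

p ≈ 8.77 m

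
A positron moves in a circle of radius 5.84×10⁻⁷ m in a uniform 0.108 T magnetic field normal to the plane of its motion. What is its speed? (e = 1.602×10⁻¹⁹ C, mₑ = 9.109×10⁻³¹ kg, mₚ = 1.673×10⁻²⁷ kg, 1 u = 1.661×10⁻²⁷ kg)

From |q|vB = mv²/r, v = |q|Br/m.
v = (1.602×10⁻¹⁹)(0.108)(5.84×10⁻⁷)/9.109×10⁻³¹ ≈ 1.11×10⁴ m/s.

v ≈ 1.11×10⁴ m/s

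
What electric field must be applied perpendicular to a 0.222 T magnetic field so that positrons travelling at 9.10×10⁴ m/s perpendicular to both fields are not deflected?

For straight-line motion qE = qvB, so E = vB.
E = 9.10×10⁴ × 0.222 = 2.02×10⁴ V/m.

E = 2.02×10⁴ V/m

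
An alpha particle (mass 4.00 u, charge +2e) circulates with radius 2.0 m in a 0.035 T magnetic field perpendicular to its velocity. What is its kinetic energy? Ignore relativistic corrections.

v = |q|Br/m, then KE = ½mv² = (qBr)²/(2m).
v = (3.204×10⁻¹⁹)(0.035)(2.0)/6.644×10⁻²⁷ ≈ 3.376×10⁶ m/s.
KE = ½(6.644×10⁻²⁷)(3.376×10⁶)² ≈ 3.8×10⁻¹⁴ J.

KE ≈ 3.8×10⁻¹⁴ J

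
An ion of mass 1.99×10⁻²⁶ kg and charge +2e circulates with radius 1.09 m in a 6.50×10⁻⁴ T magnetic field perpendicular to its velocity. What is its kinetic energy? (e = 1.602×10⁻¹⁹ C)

KE ≈ 1.29×10⁻¹⁸ J

v = |q|Br/m, then KE = ½mv² = (qBr)²/(2m).
v = (3.204×10⁻¹⁹)(6.50×10⁻⁴)(1.09)/1.99×10⁻²⁶ ≈ 1.141×10⁴ m/s.
KE = ½(1.99×10⁻²⁶)(1.141×10⁴)² ≈ 1.29×10⁻¹⁸ J.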